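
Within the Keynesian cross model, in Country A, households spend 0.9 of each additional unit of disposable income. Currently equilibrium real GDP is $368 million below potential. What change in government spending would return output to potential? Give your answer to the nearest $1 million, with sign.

+$37 million

Spending multiplier = 1/(1 − MPC) = 1/(1 − 0.9) = 1/0.1 = 10.
Need ΔY = +$368 million, so ΔG = ΔY/k = (+$368 million) × 0.1 ≈ +$37 million.
The government should increase government spending by $37 million.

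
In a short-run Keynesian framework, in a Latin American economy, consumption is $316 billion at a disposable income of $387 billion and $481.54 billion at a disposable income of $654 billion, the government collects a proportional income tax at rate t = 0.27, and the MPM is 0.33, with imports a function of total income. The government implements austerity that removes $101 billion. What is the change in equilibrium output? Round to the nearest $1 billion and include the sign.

−$115 billion

MPC = ΔC/ΔYd = (481.54 − 316)/(654 − 387) = 165.54/267 = 0.62.
Spending multiplier = 1/(1 − c(1−t) + m) = 1/(1 − 0.62×0.73 + 0.33) = 1/0.8774 ≈ 1.14.
ΔY = k × ΔG = (−$101 billion) / 0.8774 ≈ −$115 billion.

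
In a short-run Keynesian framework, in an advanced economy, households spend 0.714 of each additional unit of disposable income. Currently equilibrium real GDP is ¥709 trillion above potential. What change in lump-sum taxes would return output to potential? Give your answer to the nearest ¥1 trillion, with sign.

+¥284 trillion

Spending multiplier = 1/(1 − MPC) = 1/(1 − 0.714) = 1/0.286 ≈ 3.497.
Tax multiplier = −c·k = −0.714/0.286 ≈ −2.497. Need ΔY = −¥709 trillion, so ΔT = ΔY/(−c·k) = −(−¥709 trillion) × 0.286 / 0.714 ≈ +¥284 trillion.
The government should raise lump-sum taxes by ¥284 trillion.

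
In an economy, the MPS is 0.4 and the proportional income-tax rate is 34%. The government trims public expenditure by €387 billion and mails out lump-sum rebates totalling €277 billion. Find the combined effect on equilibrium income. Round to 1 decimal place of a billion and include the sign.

MPC = 1 − MPS = 1 − 0.4 = 0.6.
Expenditure multiplier = 1/(1 − c(1−t)) = 1/(1 − 0.6×0.66) = 1/0.604 ≈ 1.656.
ΔG contributes k·ΔG = (−€387 billion) / 0.604 ≈ −€640.7 billion.
ΔT of −€277 billion changes first-round spending by −c·ΔT = +€166.2 billion, contributing k·(−c·ΔT) = (+€166.2 billion) / 0.604 ≈ +€275.2 billion.
Net ΔY = k(ΔG − c·ΔT) = (−€220.8 billion) / 0.604 ≈ −€365.6 billion.

−€365.6 billion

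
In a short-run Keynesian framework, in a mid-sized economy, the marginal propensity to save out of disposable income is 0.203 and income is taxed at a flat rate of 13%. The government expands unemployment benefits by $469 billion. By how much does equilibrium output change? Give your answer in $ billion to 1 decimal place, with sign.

+$1,219.1 billion

MPC = 1 − MPS = 1 − 0.203 = 0.797.
The transfer change shifts disposable income by +$469 billion, so first-round consumption changes by c·ΔTR = 0.797 × (+$469 billion) = +$373.793 billion.
Expenditure multiplier = 1/(1 − c(1−t)) = 1/(1 − 0.797×0.87) = 1/0.30661 ≈ 3.261.
The transfer multiplier is c × k ≈ 2.599, so ΔY = k × (c·ΔTR) = (+$373.793 billion) / 0.30661 ≈ +$1,219.1 billion.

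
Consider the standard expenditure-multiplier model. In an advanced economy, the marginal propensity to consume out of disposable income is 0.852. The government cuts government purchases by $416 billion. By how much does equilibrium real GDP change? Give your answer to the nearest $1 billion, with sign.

Expenditure multiplier = 1/(1 − MPC) = 1/(1 − 0.852) = 1/0.148 ≈ 6.757.
ΔY = k × ΔG = (−$416 billion) / 0.148 ≈ −$2,811 billion.

−$2,811 billion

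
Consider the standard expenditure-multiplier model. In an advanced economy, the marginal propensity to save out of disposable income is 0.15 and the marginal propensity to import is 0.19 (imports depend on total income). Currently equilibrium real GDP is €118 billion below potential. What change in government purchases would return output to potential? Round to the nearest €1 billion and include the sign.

MPC = 1 − MPS = 1 − 0.15 = 0.85.
Spending multiplier = 1/(1 − c + m) = 1/(1 − 0.85 + 0.19) = 1/0.34 ≈ 2.941.
Need ΔY = +€118 billion, so ΔG = ΔY/k = (+€118 billion) × 0.34 ≈ +€40 billion.
The government should increase government purchases by €40 billion.

+€40 billion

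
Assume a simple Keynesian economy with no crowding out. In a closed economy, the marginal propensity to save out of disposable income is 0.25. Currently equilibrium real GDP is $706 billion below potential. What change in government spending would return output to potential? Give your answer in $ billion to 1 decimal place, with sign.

MPC = 1 − MPS = 1 − 0.25 = 0.75.
Spending multiplier = 1/(1 − MPC) = 1/(1 − 0.75) = 1/0.25 = 4.
Need ΔY = +$706 billion, so ΔG = ΔY/k = (+$706 billion) × 0.25 = +$176.5 billion.
The government should increase government spending by $176.5 billion.

+$176.5 billion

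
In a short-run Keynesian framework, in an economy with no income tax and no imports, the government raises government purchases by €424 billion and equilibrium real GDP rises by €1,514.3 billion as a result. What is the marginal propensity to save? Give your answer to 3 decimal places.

0.280

Implied spending multiplier k = ΔY/ΔG = 1,514.3/424 ≈ 3.5715.
Since k = 1/(1 − MPC), MPC = 1 − 1/k = 1 − ΔG/ΔY = 1 − 424/1,514.3 ≈ 0.720.
MPS = 1 − MPC = 0.280.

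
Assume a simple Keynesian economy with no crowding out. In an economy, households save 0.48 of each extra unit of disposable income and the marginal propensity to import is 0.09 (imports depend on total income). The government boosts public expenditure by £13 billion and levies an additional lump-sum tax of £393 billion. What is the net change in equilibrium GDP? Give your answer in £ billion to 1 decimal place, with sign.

MPC = 1 − MPS = 1 − 0.48 = 0.52.
Expenditure multiplier = 1/(1 − c + m) = 1/(1 − 0.52 + 0.09) = 1/0.57 ≈ 1.754.
ΔG contributes k·ΔG = (+£13 billion) / 0.57 ≈ +£22.8 billion.
ΔT of +£393 billion changes first-round spending by −c·ΔT = −£204.36 billion, contributing k·(−c·ΔT) = (−£204.36 billion) / 0.57 ≈ −£358.5 billion.
Net ΔY = k(ΔG − c·ΔT) = (−£191.36 billion) / 0.57 ≈ −£335.7 billion.

−£335.7 billion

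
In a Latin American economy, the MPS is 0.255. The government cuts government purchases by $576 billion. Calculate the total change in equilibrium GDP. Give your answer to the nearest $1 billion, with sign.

MPC = 1 − MPS = 1 − 0.255 = 0.745.
Spending multiplier = 1/(1 − MPC) = 1/(1 − 0.745) = 1/0.255 ≈ 3.922.
ΔY = k × ΔG = (−$576 billion) / 0.255 ≈ −$2,259 billion.

−$2,259 billion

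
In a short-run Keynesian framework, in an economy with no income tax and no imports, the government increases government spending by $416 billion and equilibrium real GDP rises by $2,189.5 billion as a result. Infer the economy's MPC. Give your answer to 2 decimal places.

Implied spending multiplier k = ΔY/ΔG = 2,189.5/416 ≈ 5.2632.
Since k = 1/(1 − MPC), MPC = 1 − 1/k = 1 − ΔG/ΔY = 1 − 416/2,189.5 ≈ 0.81.

0.81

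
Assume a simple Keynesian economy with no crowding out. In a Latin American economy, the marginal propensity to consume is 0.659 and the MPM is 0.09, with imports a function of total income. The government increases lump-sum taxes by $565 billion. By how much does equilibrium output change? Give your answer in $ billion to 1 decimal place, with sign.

A lump-sum tax change of +$565 billion shifts disposable income by −$565 billion; first-round consumption changes by −c × ΔT = −0.659 × (+$565 billion) = −$372.335 billion.
Expenditure multiplier = 1/(1 − c + m) = 1/(1 − 0.659 + 0.09) = 1/0.431 ≈ 2.32.
The tax multiplier is −c × k ≈ −1.529, so ΔY = k × (−c·ΔT) = (−$372.335 billion) / 0.431 ≈ −$863.9 billion.

−$863.9 billion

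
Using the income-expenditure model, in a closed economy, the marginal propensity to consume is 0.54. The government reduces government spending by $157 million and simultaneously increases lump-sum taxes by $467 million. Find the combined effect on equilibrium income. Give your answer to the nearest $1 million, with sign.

Expenditure multiplier = 1/(1 − MPC) = 1/(1 − 0.54) = 1/0.46 ≈ 2.174.
ΔG contributes k·ΔG = (−$157 million) / 0.46 ≈ −$341.3 million.
ΔT of +$467 million changes first-round spending by −c·ΔT = −$252.18 million, contributing k·(−c·ΔT) = (−$252.18 million) / 0.46 ≈ −$548.2 million.
Net ΔY = k(ΔG − c·ΔT) = (−$409.18 million) / 0.46 ≈ −$890 million.

−$890 million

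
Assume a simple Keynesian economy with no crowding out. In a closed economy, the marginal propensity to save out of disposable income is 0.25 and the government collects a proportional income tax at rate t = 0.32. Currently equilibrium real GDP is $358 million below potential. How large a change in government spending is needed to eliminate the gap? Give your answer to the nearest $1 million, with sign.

+$175 million

MPC = 1 − MPS = 1 − 0.25 = 0.75.
Spending multiplier = 1/(1 − c(1−t)) = 1/(1 − 0.75×0.68) = 1/0.49 ≈ 2.041.
Need ΔY = +$358 million, so ΔG = ΔY/k = (+$358 million) × 0.49 ≈ +$175 million.
The government should increase government spending by $175 million.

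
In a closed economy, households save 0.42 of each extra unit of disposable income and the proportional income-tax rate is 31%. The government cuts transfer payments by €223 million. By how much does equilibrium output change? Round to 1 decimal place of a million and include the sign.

MPC = 1 − MPS = 1 − 0.42 = 0.58.
The transfer change shifts disposable income by −€223 million, so first-round consumption changes by c·ΔTR = 0.58 × (−€223 million) = −€129.34 million.
Expenditure multiplier = 1/(1 − c(1−t)) = 1/(1 − 0.58×0.69) = 1/0.5998 ≈ 1.667.
The transfer multiplier is c × k ≈ 0.967, so ΔY = k × (c·ΔTR) = (−€129.34 million) / 0.5998 ≈ −€215.6 million.

−€215.6 million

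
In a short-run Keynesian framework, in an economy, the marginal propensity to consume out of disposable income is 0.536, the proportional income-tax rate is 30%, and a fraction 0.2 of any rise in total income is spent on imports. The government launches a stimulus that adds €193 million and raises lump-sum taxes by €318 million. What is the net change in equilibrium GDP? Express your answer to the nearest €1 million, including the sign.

Expenditure multiplier = 1/(1 − c(1−t) + m) = 1/(1 − 0.536×0.7 + 0.2) = 1/0.8248 ≈ 1.212.
ΔG contributes k·ΔG = (+€193 million) / 0.8248 ≈ +€234 million.
ΔT of +€318 million changes first-round spending by −c·ΔT = −€170.448 million, contributing k·(−c·ΔT) = (−€170.448 million) / 0.8248 ≈ −€206.7 million.
Net ΔY = k(ΔG − c·ΔT) = (+€22.552 million) / 0.8248 ≈ +€27 million.

+€27 million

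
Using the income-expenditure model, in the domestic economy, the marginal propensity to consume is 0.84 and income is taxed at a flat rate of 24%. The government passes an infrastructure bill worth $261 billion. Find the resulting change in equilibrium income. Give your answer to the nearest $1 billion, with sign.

Government-spending multiplier = 1/(1 − c(1−t)) = 1/(1 − 0.84×0.76) = 1/0.3616 ≈ 2.765.
ΔY = k × ΔG = (+$261 billion) / 0.3616 ≈ +$722 billion.

+$722 billion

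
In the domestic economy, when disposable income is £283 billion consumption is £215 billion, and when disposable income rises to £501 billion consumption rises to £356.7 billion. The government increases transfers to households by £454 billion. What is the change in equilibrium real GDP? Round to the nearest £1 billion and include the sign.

MPC = ΔC/ΔYd = (356.7 − 215)/(501 − 283) = 141.7/218 = 0.65.
The transfer change shifts disposable income by +£454 billion, so first-round consumption changes by c·ΔTR = 0.65 × (+£454 billion) = +£295.1 billion.
Expenditure multiplier = 1/(1 − MPC) = 1/(1 − 0.65) = 1/0.35 ≈ 2.857.
The transfer multiplier is c × k ≈ 1.857, so ΔY = k × (c·ΔTR) = (+£295.1 billion) / 0.35 ≈ +£843 billion.

+£843 billion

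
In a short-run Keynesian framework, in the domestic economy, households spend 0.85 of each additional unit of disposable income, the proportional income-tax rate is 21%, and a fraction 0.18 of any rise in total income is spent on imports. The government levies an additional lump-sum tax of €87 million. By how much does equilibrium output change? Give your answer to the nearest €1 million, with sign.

−€145 million

A lump-sum tax change of +€87 million shifts disposable income by −€87 million; first-round consumption changes by −c × ΔT = −0.85 × (+€87 million) = −€73.95 million.
Expenditure multiplier = 1/(1 − c(1−t) + m) = 1/(1 − 0.85×0.79 + 0.18) = 1/0.5085 ≈ 1.967.
The tax multiplier is −c × k ≈ −1.672, so ΔY = k × (−c·ΔT) = (−€73.95 million) / 0.5085 ≈ −€145 million.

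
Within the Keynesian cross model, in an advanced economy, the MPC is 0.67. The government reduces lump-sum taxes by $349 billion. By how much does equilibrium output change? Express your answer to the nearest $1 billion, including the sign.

A lump-sum tax change of −$349 billion shifts disposable income by +$349 billion; first-round consumption changes by −c × ΔT = −0.67 × (−$349 billion) = +$233.83 billion.
Expenditure multiplier = 1/(1 − MPC) = 1/(1 − 0.67) = 1/0.33 ≈ 3.03.
The tax multiplier is −c × k ≈ −2.03, so ΔY = k × (−c·ΔT) = (+$233.83 billion) / 0.33 ≈ +$709 billion.

+$709 billion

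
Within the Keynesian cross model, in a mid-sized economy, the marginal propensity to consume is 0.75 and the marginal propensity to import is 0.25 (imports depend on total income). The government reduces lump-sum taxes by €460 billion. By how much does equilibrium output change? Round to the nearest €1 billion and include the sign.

A lump-sum tax change of −€460 billion shifts disposable income by +€460 billion; first-round consumption changes by −c × ΔT = −0.75 × (−€460 billion) = +€345 billion.
Expenditure multiplier = 1/(1 − c + m) = 1/(1 − 0.75 + 0.25) = 1/0.5 = 2.
The tax multiplier is −c × k = −1.5, so ΔY = k × (−c·ΔT) = (+€345 billion) / 0.5 = +€690 billion.

+€690 billion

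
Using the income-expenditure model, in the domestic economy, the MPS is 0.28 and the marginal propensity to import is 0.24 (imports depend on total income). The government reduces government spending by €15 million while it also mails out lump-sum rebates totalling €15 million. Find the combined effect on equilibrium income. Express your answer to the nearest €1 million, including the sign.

−€8 million

MPC = 1 − MPS = 1 − 0.28 = 0.72.
Expenditure multiplier = 1/(1 − c + m) = 1/(1 − 0.72 + 0.24) = 1/0.52 ≈ 1.923.
ΔG contributes k·ΔG = (−€15 million) / 0.52 ≈ −€28.8 million.
ΔT of −€15 million changes first-round spending by −c·ΔT = +€10.8 million, contributing k·(−c·ΔT) = (+€10.8 million) / 0.52 ≈ +€20.8 million.
Net ΔY = k(ΔG − c·ΔT) = (−€4.2 million) / 0.52 ≈ −€8 million.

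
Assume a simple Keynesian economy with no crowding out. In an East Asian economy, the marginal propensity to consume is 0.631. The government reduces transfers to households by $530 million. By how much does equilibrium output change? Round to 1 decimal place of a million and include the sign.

The transfer change shifts disposable income by −$530 million, so first-round consumption changes by c·ΔTR = 0.631 × (−$530 million) = −$334.43 million.
Expenditure multiplier = 1/(1 − MPC) = 1/(1 − 0.631) = 1/0.369 ≈ 2.71.
The transfer multiplier is c × k ≈ 1.71, so ΔY = k × (c·ΔTR) = (−$334.43 million) / 0.369 ≈ −$906.3 million.

−$906.3 million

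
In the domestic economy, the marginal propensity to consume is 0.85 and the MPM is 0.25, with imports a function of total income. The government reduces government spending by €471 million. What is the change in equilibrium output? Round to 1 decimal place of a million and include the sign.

−€1,177.5 million

Spending multiplier = 1/(1 − c + m) = 1/(1 − 0.85 + 0.25) = 1/0.4 = 2.5.
ΔY = k × ΔG = (−€471 million) / 0.4 = −€1,177.5 million.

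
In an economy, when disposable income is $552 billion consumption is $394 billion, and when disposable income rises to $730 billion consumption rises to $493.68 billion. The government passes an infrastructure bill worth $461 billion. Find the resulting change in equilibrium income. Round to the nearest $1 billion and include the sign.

+$1,048 billion

MPC = ΔC/ΔYd = (493.68 − 394)/(730 − 552) = 99.68/178 = 0.56.
Spending multiplier = 1/(1 − MPC) = 1/(1 − 0.56) = 1/0.44 ≈ 2.273.
ΔY = k × ΔG = (+$461 billion) / 0.44 ≈ +$1,048 billion.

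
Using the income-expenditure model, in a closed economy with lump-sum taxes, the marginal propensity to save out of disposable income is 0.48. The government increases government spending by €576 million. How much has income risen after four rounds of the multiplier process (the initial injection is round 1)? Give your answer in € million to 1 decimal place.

MPC = 1 − MPS = 1 − 0.48 = 0.52.
Round 1 adds ΔG = €576 million; each later round is MPC = 0.52 times the previous.
After 4 rounds: 576 + 299.52 + 155.7504 + 80.990208 = ΔG·(1 − c^4)/(1 − c) = 576 × (1 − 0.07311616)/0.48 ≈ €1,112.3 million.

€1,112.3 million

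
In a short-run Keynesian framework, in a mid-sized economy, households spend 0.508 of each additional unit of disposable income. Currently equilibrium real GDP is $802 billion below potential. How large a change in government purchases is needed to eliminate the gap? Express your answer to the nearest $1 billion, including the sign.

+$395 billion

Spending multiplier = 1/(1 − MPC) = 1/(1 − 0.508) = 1/0.492 ≈ 2.033.
Need ΔY = +$802 billion, so ΔG = ΔY/k = (+$802 billion) × 0.492 ≈ +$395 billion.
The government should increase government purchases by $395 billion.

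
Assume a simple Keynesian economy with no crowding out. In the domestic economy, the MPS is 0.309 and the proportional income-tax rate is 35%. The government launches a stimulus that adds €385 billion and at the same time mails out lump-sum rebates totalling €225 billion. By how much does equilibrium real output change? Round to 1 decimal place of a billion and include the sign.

+€981.2 billion

MPC = 1 − MPS = 1 − 0.309 = 0.691.
Expenditure multiplier = 1/(1 − c(1−t)) = 1/(1 − 0.691×0.65) = 1/0.55085 ≈ 1.815.
ΔG contributes k·ΔG = (+€385 billion) / 0.55085 ≈ +€698.9 billion.
ΔT of −€225 billion changes first-round spending by −c·ΔT = +€155.475 billion, contributing k·(−c·ΔT) = (+€155.475 billion) / 0.55085 ≈ +€282.2 billion.
Net ΔY = k(ΔG − c·ΔT) = (+€540.475 billion) / 0.55085 ≈ +€981.2 billion.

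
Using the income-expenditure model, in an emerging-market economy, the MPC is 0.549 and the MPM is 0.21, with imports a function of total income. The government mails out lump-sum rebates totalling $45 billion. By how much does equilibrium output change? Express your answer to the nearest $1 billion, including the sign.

A lump-sum tax change of −$45 billion shifts disposable income by +$45 billion; first-round consumption changes by −c × ΔT = −0.549 × (−$45 billion) = +$24.705 billion.
Expenditure multiplier = 1/(1 − c + m) = 1/(1 − 0.549 + 0.21) = 1/0.661 ≈ 1.513.
The tax multiplier is −c × k ≈ −0.831, so ΔY = k × (−c·ΔT) = (+$24.705 billion) / 0.661 ≈ +$37 billion.

+$37 billion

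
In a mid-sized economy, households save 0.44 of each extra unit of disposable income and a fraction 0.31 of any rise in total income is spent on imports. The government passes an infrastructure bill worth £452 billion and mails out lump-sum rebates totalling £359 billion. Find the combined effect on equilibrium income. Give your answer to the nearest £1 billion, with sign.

MPC = 1 − MPS = 1 − 0.44 = 0.56.
Expenditure multiplier = 1/(1 − c + m) = 1/(1 − 0.56 + 0.31) = 1/0.75 ≈ 1.333.
ΔG contributes k·ΔG = (+£452 billion) / 0.75 ≈ +£602.7 billion.
ΔT of −£359 billion changes first-round spending by −c·ΔT = +£201.04 billion, contributing k·(−c·ΔT) = (+£201.04 billion) / 0.75 ≈ +£268.1 billion.
Net ΔY = k(ΔG − c·ΔT) = (+£653.04 billion) / 0.75 ≈ +£871 billion.

+£871 billion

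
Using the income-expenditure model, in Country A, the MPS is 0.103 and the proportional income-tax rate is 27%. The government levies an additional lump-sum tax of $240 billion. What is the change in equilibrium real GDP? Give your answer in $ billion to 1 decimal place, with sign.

−$623.7 billion

MPC = 1 − MPS = 1 − 0.103 = 0.897.
A lump-sum tax change of +$240 billion shifts disposable income by −$240 billion; first-round consumption changes by −c × ΔT = −0.897 × (+$240 billion) = −$215.28 billion.
Expenditure multiplier = 1/(1 − c(1−t)) = 1/(1 − 0.897×0.73) = 1/0.34519 ≈ 2.897.
The tax multiplier is −c × k ≈ −2.599, so ΔY = k × (−c·ΔT) = (−$215.28 billion) / 0.34519 ≈ −$623.7 billion.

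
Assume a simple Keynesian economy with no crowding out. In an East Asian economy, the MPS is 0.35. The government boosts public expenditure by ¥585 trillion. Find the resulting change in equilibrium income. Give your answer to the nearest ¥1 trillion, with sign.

MPC = 1 − MPS = 1 − 0.35 = 0.65.
Government-spending multiplier = 1/(1 − MPC) = 1/(1 − 0.65) = 1/0.35 ≈ 2.857.
ΔY = k × ΔG = (+¥585 trillion) / 0.35 ≈ +¥1,671 trillion.

+¥1,671 trillion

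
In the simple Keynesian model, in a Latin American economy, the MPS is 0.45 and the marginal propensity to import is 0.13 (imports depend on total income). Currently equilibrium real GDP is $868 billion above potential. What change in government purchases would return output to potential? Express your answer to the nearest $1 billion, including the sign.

−$503 billion

MPC = 1 − MPS = 1 − 0.45 = 0.55.
Spending multiplier = 1/(1 − c + m) = 1/(1 − 0.55 + 0.13) = 1/0.58 ≈ 1.724.
Need ΔY = −$868 billion, so ΔG = ΔY/k = (−$868 billion) × 0.58 ≈ −$503 billion.
The government should cut government purchases by $503 billion.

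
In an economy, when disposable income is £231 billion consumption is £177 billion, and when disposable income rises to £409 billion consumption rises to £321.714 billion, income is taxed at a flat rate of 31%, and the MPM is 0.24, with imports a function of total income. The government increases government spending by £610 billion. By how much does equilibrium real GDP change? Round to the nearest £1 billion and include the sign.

MPC = ΔC/ΔYd = (321.714 − 177)/(409 − 231) = 144.714/178 = 0.813.
Government-spending multiplier = 1/(1 − c(1−t) + m) = 1/(1 − 0.813×0.69 + 0.24) = 1/0.67903 ≈ 1.473.
ΔY = k × ΔG = (+£610 billion) / 0.67903 ≈ +£898 billion.

+£898 billion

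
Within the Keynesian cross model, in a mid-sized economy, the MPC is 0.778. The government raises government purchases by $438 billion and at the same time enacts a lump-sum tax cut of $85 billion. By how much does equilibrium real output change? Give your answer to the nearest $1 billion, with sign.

+$2,271 billion

Expenditure multiplier = 1/(1 − MPC) = 1/(1 − 0.778) = 1/0.222 ≈ 4.505.
ΔG contributes k·ΔG = (+$438 billion) / 0.222 ≈ +$1,973 billion.
ΔT of −$85 billion changes first-round spending by −c·ΔT = +$66.13 billion, contributing k·(−c·ΔT) = (+$66.13 billion) / 0.222 ≈ +$297.9 billion.
Net ΔY = k(ΔG − c·ΔT) = (+$504.13 billion) / 0.222 ≈ +$2,271 billion.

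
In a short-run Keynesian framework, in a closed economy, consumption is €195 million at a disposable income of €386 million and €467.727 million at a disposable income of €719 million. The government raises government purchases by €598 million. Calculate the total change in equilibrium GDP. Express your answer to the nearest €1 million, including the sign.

+€3,304 million

MPC = ΔC/ΔYd = (467.727 − 195)/(719 − 386) = 272.727/333 = 0.819.
Government-spending multiplier = 1/(1 − MPC) = 1/(1 − 0.819) = 1/0.181 ≈ 5.525.
ΔY = k × ΔG = (+€598 million) / 0.181 ≈ +€3,304 million.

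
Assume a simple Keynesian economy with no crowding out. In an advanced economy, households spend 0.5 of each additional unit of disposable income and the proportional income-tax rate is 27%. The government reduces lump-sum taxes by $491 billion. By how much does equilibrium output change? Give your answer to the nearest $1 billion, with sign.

+$387 billion

A lump-sum tax change of −$491 billion shifts disposable income by +$491 billion; first-round consumption changes by −c × ΔT = −0.5 × (−$491 billion) = +$245.5 billion.
Expenditure multiplier = 1/(1 − c(1−t)) = 1/(1 − 0.5×0.73) = 1/0.635 ≈ 1.575.
The tax multiplier is −c × k ≈ −0.787, so ΔY = k × (−c·ΔT) = (+$245.5 billion) / 0.635 ≈ +$387 billion.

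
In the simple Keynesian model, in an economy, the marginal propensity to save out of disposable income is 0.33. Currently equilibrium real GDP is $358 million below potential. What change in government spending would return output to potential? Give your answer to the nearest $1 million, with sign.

MPC = 1 − MPS = 1 − 0.33 = 0.67.
Spending multiplier = 1/(1 − MPC) = 1/(1 − 0.67) = 1/0.33 ≈ 3.03.
Need ΔY = +$358 million, so ΔG = ΔY/k = (+$358 million) × 0.33 ≈ +$118 million.
The government should increase government spending by $118 million.

+$118 million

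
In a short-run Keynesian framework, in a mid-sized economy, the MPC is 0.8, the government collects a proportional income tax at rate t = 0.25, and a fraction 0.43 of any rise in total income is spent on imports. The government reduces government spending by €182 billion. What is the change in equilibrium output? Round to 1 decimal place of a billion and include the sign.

Expenditure multiplier = 1/(1 − c(1−t) + m) = 1/(1 − 0.8×0.75 + 0.43) = 1/0.83 ≈ 1.205.
ΔY = k × ΔG = (−€182 billion) / 0.83 ≈ −€219.3 billion.

−€219.3 billion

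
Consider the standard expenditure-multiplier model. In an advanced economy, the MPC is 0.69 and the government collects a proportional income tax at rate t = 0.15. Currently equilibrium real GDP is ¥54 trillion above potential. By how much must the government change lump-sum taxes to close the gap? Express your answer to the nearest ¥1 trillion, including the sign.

+¥32 trillion

Spending multiplier = 1/(1 − c(1−t)) = 1/(1 − 0.69×0.85) = 1/0.4135 ≈ 2.418.
Tax multiplier = −c·k = −0.69/0.4135 ≈ −1.669. Need ΔY = −¥54 trillion, so ΔT = ΔY/(−c·k) = −(−¥54 trillion) × 0.4135 / 0.69 ≈ +¥32 trillion.
The government should raise lump-sum taxes by ¥32 trillion.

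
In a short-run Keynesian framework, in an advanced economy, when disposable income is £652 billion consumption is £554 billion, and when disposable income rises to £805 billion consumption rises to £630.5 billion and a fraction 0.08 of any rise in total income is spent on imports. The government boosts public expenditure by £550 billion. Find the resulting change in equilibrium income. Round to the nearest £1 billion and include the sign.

MPC = ΔC/ΔYd = (630.5 − 554)/(805 − 652) = 76.5/153 = 0.5.
Spending multiplier = 1/(1 − c + m) = 1/(1 − 0.5 + 0.08) = 1/0.58 ≈ 1.724.
ΔY = k × ΔG = (+£550 billion) / 0.58 ≈ +£948 billion.

+£948 billion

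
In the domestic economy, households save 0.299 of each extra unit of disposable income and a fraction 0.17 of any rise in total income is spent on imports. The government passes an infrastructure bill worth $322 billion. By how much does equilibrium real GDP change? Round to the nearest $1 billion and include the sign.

MPC = 1 − MPS = 1 − 0.299 = 0.701.
Expenditure multiplier = 1/(1 − c + m) = 1/(1 − 0.701 + 0.17) = 1/0.469 ≈ 2.132.
ΔY = k × ΔG = (+$322 billion) / 0.469 ≈ +$687 billion.

+$687 billion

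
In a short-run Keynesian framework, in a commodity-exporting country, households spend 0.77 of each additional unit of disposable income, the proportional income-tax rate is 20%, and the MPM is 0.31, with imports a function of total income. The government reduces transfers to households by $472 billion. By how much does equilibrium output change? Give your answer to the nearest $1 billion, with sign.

−$524 billion

The transfer change shifts disposable income by −$472 billion, so first-round consumption changes by c·ΔTR = 0.77 × (−$472 billion) = −$363.44 billion.
Expenditure multiplier = 1/(1 − c(1−t) + m) = 1/(1 − 0.77×0.8 + 0.31) = 1/0.694 ≈ 1.441.
The transfer multiplier is c × k ≈ 1.11, so ΔY = k × (c·ΔTR) = (−$363.44 billion) / 0.694 ≈ −$524 billion.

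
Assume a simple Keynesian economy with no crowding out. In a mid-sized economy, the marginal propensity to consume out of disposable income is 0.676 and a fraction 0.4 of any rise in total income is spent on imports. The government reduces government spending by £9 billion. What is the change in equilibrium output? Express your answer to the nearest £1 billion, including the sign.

Government-spending multiplier = 1/(1 − c + m) = 1/(1 − 0.676 + 0.4) = 1/0.724 ≈ 1.381.
ΔY = k × ΔG = (−£9 billion) / 0.724 ≈ −£12 billion.

−£12 billion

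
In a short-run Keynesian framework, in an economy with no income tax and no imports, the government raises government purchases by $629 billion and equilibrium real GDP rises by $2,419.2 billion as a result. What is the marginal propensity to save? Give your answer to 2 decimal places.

0.26

Implied spending multiplier k = ΔY/ΔG = 2,419.2/629 ≈ 3.8461.
Since k = 1/(1 − MPC), MPC = 1 − 1/k = 1 − ΔG/ΔY = 1 − 629/2,419.2 ≈ 0.74.
MPS = 1 − MPC = 0.26.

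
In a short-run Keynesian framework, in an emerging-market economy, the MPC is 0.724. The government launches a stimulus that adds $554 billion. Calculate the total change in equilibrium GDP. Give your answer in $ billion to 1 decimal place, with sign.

+$2,007.2 billion

Government-spending multiplier = 1/(1 − MPC) = 1/(1 − 0.724) = 1/0.276 ≈ 3.623.
ΔY = k × ΔG = (+$554 billion) / 0.276 ≈ +$2,007.2 billion.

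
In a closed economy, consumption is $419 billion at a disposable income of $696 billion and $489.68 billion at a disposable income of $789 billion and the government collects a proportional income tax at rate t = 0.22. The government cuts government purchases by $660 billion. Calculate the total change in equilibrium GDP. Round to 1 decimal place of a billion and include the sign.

−$1,620.8 billion

MPC = ΔC/ΔYd = (489.68 − 419)/(789 − 696) = 70.68/93 = 0.76.
Government-spending multiplier = 1/(1 − c(1−t)) = 1/(1 − 0.76×0.78) = 1/0.4072 ≈ 2.456.
ΔY = k × ΔG = (−$660 billion) / 0.4072 ≈ −$1,620.8 billion.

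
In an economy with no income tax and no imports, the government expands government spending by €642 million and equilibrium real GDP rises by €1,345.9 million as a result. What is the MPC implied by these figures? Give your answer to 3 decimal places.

Implied spending multiplier k = ΔY/ΔG = 1,345.9/642 ≈ 2.0964.
Since k = 1/(1 − MPC), MPC = 1 − 1/k = 1 − ΔG/ΔY = 1 − 642/1,345.9 ≈ 0.523.

0.523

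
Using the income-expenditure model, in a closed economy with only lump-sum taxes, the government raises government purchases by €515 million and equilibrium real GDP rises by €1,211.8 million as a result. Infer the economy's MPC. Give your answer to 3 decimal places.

0.575

Implied spending multiplier k = ΔY/ΔG = 1,211.8/515 ≈ 2.353.
Since k = 1/(1 − MPC), MPC = 1 − 1/k = 1 − ΔG/ΔY = 1 − 515/1,211.8 ≈ 0.575.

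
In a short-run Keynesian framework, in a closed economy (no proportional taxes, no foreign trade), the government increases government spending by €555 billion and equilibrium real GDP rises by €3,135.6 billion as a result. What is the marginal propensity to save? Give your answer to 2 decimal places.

Implied spending multiplier k = ΔY/ΔG = 3,135.6/555 ≈ 5.6497.
Since k = 1/(1 − MPC), MPC = 1 − 1/k = 1 − ΔG/ΔY = 1 − 555/3,135.6 ≈ 0.82.
MPS = 1 − MPC = 0.18.

0.18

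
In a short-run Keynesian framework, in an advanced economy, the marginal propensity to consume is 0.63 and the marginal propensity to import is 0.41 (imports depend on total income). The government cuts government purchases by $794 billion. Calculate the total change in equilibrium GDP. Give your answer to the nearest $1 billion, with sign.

Government-spending multiplier = 1/(1 − c + m) = 1/(1 − 0.63 + 0.41) = 1/0.78 ≈ 1.282.
ΔY = k × ΔG = (−$794 billion) / 0.78 ≈ −$1,018 billion.

−$1,018 billion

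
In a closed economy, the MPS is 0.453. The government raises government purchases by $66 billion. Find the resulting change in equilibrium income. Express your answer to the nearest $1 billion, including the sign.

MPC = 1 − MPS = 1 − 0.453 = 0.547.
Government-spending multiplier = 1/(1 − MPC) = 1/(1 − 0.547) = 1/0.453 ≈ 2.208.
ΔY = k × ΔG = (+$66 billion) / 0.453 ≈ +$146 billion.

+$146 billion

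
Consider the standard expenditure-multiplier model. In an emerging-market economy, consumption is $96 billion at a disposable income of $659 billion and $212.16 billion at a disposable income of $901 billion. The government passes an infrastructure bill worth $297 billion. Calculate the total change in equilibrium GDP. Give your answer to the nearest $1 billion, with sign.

+$571 billion

MPC = ΔC/ΔYd = (212.16 − 96)/(901 − 659) = 116.16/242 = 0.48.
Spending multiplier = 1/(1 − MPC) = 1/(1 − 0.48) = 1/0.52 ≈ 1.923.
ΔY = k × ΔG = (+$297 billion) / 0.52 ≈ +$571 billion.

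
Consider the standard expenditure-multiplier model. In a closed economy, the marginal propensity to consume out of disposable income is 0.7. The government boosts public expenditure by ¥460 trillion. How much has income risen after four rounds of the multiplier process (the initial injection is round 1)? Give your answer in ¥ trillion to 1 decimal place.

¥1,165.2 trillion

Round 1 adds ΔG = ¥460 trillion; each later round is MPC = 0.7 times the previous.
After 4 rounds: 460 + 322 + 225.4 + 157.78 = ΔG·(1 − c^4)/(1 − c) = 460 × (1 − 0.2401)/0.3 ≈ ¥1,165.2 trillion.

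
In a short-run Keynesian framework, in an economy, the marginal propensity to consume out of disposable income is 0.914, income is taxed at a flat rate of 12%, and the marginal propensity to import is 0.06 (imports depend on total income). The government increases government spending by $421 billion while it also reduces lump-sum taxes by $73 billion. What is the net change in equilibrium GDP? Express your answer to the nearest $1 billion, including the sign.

Expenditure multiplier = 1/(1 − c(1−t) + m) = 1/(1 − 0.914×0.88 + 0.06) = 1/0.25568 ≈ 3.911.
ΔG contributes k·ΔG = (+$421 billion) / 0.25568 ≈ +$1,646.6 billion.
ΔT of −$73 billion changes first-round spending by −c·ΔT = +$66.722 billion, contributing k·(−c·ΔT) = (+$66.722 billion) / 0.25568 ≈ +$261 billion.
Net ΔY = k(ΔG − c·ΔT) = (+$487.722 billion) / 0.25568 ≈ +$1,908 billion.

+$1,908 billion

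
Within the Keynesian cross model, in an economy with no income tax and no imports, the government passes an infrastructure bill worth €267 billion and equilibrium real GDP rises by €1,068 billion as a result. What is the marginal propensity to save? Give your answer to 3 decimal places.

0.250

Implied spending multiplier k = ΔY/ΔG = 1,068/267 = 4.
Since k = 1/(1 − MPC), MPC = 1 − 1/k = 1 − ΔG/ΔY = 1 − 267/1,068 = 0.750.
MPS = 1 − MPC = 0.250.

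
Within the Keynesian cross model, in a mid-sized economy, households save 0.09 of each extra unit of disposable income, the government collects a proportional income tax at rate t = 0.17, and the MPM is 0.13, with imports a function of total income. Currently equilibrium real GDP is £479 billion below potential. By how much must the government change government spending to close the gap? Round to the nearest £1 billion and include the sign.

MPC = 1 − MPS = 1 − 0.09 = 0.91.
Spending multiplier = 1/(1 − c(1−t) + m) = 1/(1 − 0.91×0.83 + 0.13) = 1/0.3747 ≈ 2.669.
Need ΔY = +£479 billion, so ΔG = ΔY/k = (+£479 billion) × 0.3747 ≈ +£179 billion.
The government should increase government spending by £179 billion.

+£179 billion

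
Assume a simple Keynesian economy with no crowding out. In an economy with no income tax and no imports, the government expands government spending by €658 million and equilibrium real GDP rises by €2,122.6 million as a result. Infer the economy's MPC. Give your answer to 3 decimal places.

0.690

Implied spending multiplier k = ΔY/ΔG = 2,122.6/658 ≈ 3.2258.
Since k = 1/(1 − MPC), MPC = 1 − 1/k = 1 − ΔG/ΔY = 1 − 658/2,122.6 ≈ 0.690.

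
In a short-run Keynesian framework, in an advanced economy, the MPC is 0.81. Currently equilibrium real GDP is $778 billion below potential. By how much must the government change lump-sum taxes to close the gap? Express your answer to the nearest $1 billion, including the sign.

Spending multiplier = 1/(1 − MPC) = 1/(1 − 0.81) = 1/0.19 ≈ 5.263.
Tax multiplier = −c·k = −0.81/0.19 ≈ −4.263. Need ΔY = +$778 billion, so ΔT = ΔY/(−c·k) = −(+$778 billion) × 0.19 / 0.81 ≈ −$182 billion.
The government should cut lump-sum taxes by $182 billion.

−$182 billion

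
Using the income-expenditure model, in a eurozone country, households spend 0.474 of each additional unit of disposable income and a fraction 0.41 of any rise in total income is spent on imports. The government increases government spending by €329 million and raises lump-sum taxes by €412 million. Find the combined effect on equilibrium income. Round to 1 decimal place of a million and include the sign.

Expenditure multiplier = 1/(1 − c + m) = 1/(1 − 0.474 + 0.41) = 1/0.936 ≈ 1.068.
ΔG contributes k·ΔG = (+€329 million) / 0.936 ≈ +€351.5 million.
ΔT of +€412 million changes first-round spending by −c·ΔT = −€195.288 million, contributing k·(−c·ΔT) = (−€195.288 million) / 0.936 ≈ −€208.6 million.
Net ΔY = k(ΔG − c·ΔT) = (+€133.712 million) / 0.936 ≈ +€142.9 million.

+€142.9 million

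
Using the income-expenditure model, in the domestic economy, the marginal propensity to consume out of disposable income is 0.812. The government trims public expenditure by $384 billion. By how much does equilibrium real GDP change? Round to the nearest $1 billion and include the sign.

−$2,043 billion

Government-spending multiplier = 1/(1 − MPC) = 1/(1 − 0.812) = 1/0.188 ≈ 5.319.
ΔY = k × ΔG = (−$384 billion) / 0.188 ≈ −$2,043 billion.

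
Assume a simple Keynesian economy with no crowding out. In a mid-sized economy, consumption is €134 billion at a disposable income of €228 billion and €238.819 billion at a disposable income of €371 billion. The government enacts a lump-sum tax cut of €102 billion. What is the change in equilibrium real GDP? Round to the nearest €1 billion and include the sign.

+€280 billion

MPC = ΔC/ΔYd = (238.819 − 134)/(371 − 228) = 104.819/143 = 0.733.
A lump-sum tax change of −€102 billion shifts disposable income by +€102 billion; first-round consumption changes by −c × ΔT = −0.733 × (−€102 billion) = +€74.766 billion.
Expenditure multiplier = 1/(1 − MPC) = 1/(1 − 0.733) = 1/0.267 ≈ 3.745.
The tax multiplier is −c × k ≈ −2.745, so ΔY = k × (−c·ΔT) = (+€74.766 billion) / 0.267 ≈ +€280 billion.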